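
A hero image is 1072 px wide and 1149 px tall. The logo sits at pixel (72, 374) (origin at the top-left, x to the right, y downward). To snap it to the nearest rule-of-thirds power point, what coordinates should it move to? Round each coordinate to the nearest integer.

Third lines: x ∈ {357, 715}, y ∈ {383, 766}.
72 is closer to x = 357; 374 is closer to y = 383.
So the nearest intersection is the upper-left power point.

(357, 383)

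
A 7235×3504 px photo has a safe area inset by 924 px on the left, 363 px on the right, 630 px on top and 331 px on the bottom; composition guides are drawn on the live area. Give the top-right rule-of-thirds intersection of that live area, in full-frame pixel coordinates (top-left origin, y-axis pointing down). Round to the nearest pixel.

(4889, 1478)

Content width = 7235 − 924 − 363 = 5948 px; content height = 3504 − 630 − 331 = 2543 px.
Top-right is two-thirds across and one-third down within the live area.
x = 924 + 2 × 5948/3 = 924 + 3965.33 ≈ 4889
y = 630 + 1 × 2543/3 = 630 + 847.67 ≈ 1478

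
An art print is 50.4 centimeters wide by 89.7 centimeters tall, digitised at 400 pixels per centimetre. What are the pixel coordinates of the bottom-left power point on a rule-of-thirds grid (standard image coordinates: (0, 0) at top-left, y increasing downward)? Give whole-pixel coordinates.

(6720, 23920)

In pixels the canvas is 50.4 × 400 = 20160 wide and 89.7 × 400 = 35880 tall.
The bottom-left point is one-third across and two-thirds down:
x = 1 × 20160/3 ≈ 6720; y = 2 × 35880/3 ≈ 23920.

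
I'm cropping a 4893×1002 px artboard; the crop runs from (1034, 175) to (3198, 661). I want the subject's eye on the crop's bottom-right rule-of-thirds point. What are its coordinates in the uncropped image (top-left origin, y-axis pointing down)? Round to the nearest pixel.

(2477, 499)

Crop width = 3198 − 1034 = 2164 px; one third is 721.33 px.
Crop height = 661 − 175 = 486 px; one third is 162.00 px.
The bottom-right point is two-thirds across and two-thirds down within the crop:
x = 1034 + 2 × 721.33 ≈ 2477; y = 175 + 2 × 162.00 ≈ 499.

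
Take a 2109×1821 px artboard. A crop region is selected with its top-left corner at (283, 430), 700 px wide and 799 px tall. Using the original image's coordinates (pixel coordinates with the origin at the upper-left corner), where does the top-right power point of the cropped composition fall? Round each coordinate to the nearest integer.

One third of the crop width 700 is 233.33 px.
One third of the crop height 799 is 266.33 px.
The top-right point is two-thirds across and one-third down within the crop:
x = 283 + 2 × 233.33 ≈ 750; y = 430 + 1 × 266.33 ≈ 696.

(750, 696)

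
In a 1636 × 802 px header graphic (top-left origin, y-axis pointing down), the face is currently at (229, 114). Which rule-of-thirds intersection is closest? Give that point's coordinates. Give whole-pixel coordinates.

x = 545 px, y = 267 px

Third lines: x ∈ {545, 1091}, y ∈ {267, 535}.
229 is closer to x = 545; 114 is closer to y = 267.
So the nearest intersection is the upper-left power point.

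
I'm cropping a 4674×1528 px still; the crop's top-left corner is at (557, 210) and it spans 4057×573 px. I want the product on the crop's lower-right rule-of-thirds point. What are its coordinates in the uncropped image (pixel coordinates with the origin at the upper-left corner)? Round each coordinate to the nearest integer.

One third of the crop width 4057 is 1352.33 px.
One third of the crop height 573 is 191.00 px.
The lower-right point is two-thirds across and two-thirds down within the crop:
x = 557 + 2 × 1352.33 ≈ 3262; y = 210 + 2 × 191.00 ≈ 592.

(3262, 592)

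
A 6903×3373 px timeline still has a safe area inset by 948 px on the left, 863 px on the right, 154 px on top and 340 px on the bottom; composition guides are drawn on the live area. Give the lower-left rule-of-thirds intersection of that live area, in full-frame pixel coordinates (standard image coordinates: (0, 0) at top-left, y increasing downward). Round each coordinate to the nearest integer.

(2645, 2073)

Content width = 6903 − 948 − 863 = 5092 px; content height = 3373 − 154 − 340 = 2879 px.
Lower-left is one-third across and two-thirds down within the live area.
x = 948 + 1 × 5092/3 = 948 + 1697.33 ≈ 2645
y = 154 + 2 × 2879/3 = 154 + 1919.33 ≈ 2073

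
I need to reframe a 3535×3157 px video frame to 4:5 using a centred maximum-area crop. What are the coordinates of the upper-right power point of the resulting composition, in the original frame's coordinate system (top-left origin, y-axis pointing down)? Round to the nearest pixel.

x = 2188 px, y = 1052 px

3535/3157 > 4/5, so the 4:5 crop keeps the full height 3157 and trims width to 3157 × 4/5 = 2525.60 px.
Left offset = (3535 − 2525.60)/2 = 504.70 px; top offset = 0.
Upper-right is two-thirds across and one-third down within the crop:
x = 504.70 + 2 × 2525.60/3 ≈ 2188; y = 0.00 + 1 × 3157.00/3 ≈ 1052.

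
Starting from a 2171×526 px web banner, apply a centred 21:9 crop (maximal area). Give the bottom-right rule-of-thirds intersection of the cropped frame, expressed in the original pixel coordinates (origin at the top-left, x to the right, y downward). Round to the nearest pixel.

x = 1290 px, y = 351 px

2171/526 > 21/9, so the 21:9 crop keeps the full height 526 and trims width to 526 × 21/9 = 1227.33 px.
Left offset = (2171 − 1227.33)/2 = 471.83 px; top offset = 0.
Bottom-right is two-thirds across and two-thirds down within the crop:
x = 471.83 + 2 × 1227.33/3 ≈ 1290; y = 0.00 + 2 × 526.00/3 ≈ 351.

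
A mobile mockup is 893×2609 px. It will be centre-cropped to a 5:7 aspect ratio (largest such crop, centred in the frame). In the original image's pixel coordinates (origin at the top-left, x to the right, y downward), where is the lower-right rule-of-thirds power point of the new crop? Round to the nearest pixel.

893/2609 < 5/7, so the 5:7 crop keeps the full width 893 and trims height to 893 × 7/5 = 1250.20 px.
Top offset = (2609 − 1250.20)/2 = 679.40 px; left offset = 0.
Lower-right is two-thirds across and two-thirds down within the crop:
x = 0.00 + 2 × 893.00/3 ≈ 595; y = 679.40 + 2 × 1250.20/3 ≈ 1513.

x = 595 px, y = 1513 px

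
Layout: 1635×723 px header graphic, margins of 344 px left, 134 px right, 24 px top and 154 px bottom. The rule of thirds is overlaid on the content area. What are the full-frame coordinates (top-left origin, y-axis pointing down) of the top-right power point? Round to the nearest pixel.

(1115, 206)

Content width = 1635 − 344 − 134 = 1157 px; content height = 723 − 24 − 154 = 545 px.
Top-right is two-thirds across and one-third down within the content area.
x = 344 + 2 × 1157/3 = 344 + 771.33 ≈ 1115
y = 24 + 1 × 545/3 = 24 + 181.67 ≈ 206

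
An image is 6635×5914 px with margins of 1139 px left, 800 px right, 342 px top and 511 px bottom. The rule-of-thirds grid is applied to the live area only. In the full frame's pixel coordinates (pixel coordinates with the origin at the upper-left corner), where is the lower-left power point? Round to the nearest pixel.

x = 2704 px, y = 3716 px

Content width = 6635 − 1139 − 800 = 4696 px; content height = 5914 − 342 − 511 = 5061 px.
Lower-left is one-third across and two-thirds down within the live area.
x = 1139 + 1 × 4696/3 = 1139 + 1565.33 ≈ 2704
y = 342 + 2 × 5061/3 = 342 + 3374.00 ≈ 3716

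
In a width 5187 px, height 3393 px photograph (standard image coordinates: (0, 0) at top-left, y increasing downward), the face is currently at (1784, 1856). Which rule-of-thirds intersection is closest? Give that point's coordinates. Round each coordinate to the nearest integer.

Third lines: x ∈ {1729, 3458}, y ∈ {1131, 2262}.
1784 is closer to x = 1729; 1856 is closer to y = 2262.
So the nearest intersection is the lower-left power point.

x = 1729 px, y = 2262 px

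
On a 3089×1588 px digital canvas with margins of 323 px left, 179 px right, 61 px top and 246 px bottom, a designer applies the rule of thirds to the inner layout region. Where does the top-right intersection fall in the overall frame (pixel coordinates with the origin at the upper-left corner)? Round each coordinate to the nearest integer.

Content width = 3089 − 323 − 179 = 2587 px; content height = 1588 − 61 − 246 = 1281 px.
Top-right is two-thirds across and one-third down within the inner layout region.
x = 323 + 2 × 2587/3 = 323 + 1724.67 ≈ 2048
y = 61 + 1 × 1281/3 = 61 + 427.00 ≈ 488

x = 2048 px, y = 488 px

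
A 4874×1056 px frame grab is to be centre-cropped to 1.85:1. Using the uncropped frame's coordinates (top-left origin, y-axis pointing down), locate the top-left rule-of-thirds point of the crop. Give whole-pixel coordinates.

x = 2111 px, y = 352 px

4874/1056 > 1.85/1, so the 1.85:1 crop keeps the full height 1056 and trims width to 1056 × 1.85/1 = 1953.60 px.
Left offset = (4874 − 1953.60)/2 = 1460.20 px; top offset = 0.
Top-left is one-third across and one-third down within the crop:
x = 1460.20 + 1 × 1953.60/3 ≈ 2111; y = 0.00 + 1 × 1056.00/3 ≈ 352.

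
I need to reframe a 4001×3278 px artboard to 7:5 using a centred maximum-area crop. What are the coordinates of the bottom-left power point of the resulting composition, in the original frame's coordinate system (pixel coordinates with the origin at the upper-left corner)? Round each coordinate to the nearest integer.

x = 1334 px, y = 2115 px

4001/3278 < 7/5, so the 7:5 crop keeps the full width 4001 and trims height to 4001 × 5/7 = 2857.86 px.
Top offset = (3278 − 2857.86)/2 = 210.07 px; left offset = 0.
Bottom-left is one-third across and two-thirds down within the crop:
x = 0.00 + 1 × 4001.00/3 ≈ 1334; y = 210.07 + 2 × 2857.86/3 ≈ 2115.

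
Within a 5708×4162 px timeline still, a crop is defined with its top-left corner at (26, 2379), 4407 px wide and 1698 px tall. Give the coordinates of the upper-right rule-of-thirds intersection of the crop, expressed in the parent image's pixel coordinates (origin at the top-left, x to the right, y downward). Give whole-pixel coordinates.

One third of the crop width 4407 is 1469.00 px.
One third of the crop height 1698 is 566.00 px.
The upper-right point is two-thirds across and one-third down within the crop:
x = 26 + 2 × 1469.00 ≈ 2964; y = 2379 + 1 × 566.00 ≈ 2945.

(2964, 2945)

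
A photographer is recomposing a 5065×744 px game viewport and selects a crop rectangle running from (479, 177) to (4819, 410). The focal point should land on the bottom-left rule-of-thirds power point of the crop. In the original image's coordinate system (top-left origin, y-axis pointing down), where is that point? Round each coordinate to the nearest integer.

Crop width = 4819 − 479 = 4340 px; one third is 1446.67 px.
Crop height = 410 − 177 = 233 px; one third is 77.67 px.
The bottom-left point is one-third across and two-thirds down within the crop:
x = 479 + 1 × 1446.67 ≈ 1926; y = 177 + 2 × 77.67 ≈ 332.

(1926, 332)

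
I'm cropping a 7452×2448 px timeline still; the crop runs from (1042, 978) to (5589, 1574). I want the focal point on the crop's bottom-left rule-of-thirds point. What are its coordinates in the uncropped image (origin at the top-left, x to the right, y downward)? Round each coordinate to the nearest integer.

Crop width = 5589 − 1042 = 4547 px; one third is 1515.67 px.
Crop height = 1574 − 978 = 596 px; one third is 198.67 px.
The bottom-left point is one-third across and two-thirds down within the crop:
x = 1042 + 1 × 1515.67 ≈ 2558; y = 978 + 2 × 198.67 ≈ 1375.

(2558, 1375)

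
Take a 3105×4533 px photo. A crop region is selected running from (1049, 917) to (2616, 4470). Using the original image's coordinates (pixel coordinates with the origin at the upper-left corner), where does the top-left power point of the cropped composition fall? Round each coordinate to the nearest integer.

x = 1571 px, y = 2101 px

Crop width = 2616 − 1049 = 1567 px; one third is 522.33 px.
Crop height = 4470 − 917 = 3553 px; one third is 1184.33 px.
The top-left point is one-third across and one-third down within the crop:
x = 1049 + 1 × 522.33 ≈ 1571; y = 917 + 1 × 1184.33 ≈ 2101.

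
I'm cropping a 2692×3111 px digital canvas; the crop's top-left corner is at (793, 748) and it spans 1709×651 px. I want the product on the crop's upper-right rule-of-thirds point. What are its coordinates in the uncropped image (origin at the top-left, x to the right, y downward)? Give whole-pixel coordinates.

One third of the crop width 1709 is 569.67 px.
One third of the crop height 651 is 217.00 px.
The upper-right point is two-thirds across and one-third down within the crop:
x = 793 + 2 × 569.67 ≈ 1932; y = 748 + 1 × 217.00 ≈ 965.

(1932, 965)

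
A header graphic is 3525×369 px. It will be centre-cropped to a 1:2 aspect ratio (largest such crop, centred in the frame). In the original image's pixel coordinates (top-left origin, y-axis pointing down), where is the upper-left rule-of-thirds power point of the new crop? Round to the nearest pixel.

x = 1732 px, y = 123 px

3525/369 > 1/2, so the 1:2 crop keeps the full height 369 and trims width to 369 × 1/2 = 184.50 px.
Left offset = (3525 − 184.50)/2 = 1670.25 px; top offset = 0.
Upper-left is one-third across and one-third down within the crop:
x = 1670.25 + 1 × 184.50/3 ≈ 1732; y = 0.00 + 1 × 369.00/3 ≈ 123.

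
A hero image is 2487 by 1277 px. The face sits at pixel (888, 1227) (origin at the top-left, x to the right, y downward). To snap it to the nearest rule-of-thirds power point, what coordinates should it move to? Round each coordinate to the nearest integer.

Third lines: x ∈ {829, 1658}, y ∈ {426, 851}.
888 is closer to x = 829; 1227 is closer to y = 851.
So the nearest intersection is the lower-left power point.

x = 829 px, y = 851 px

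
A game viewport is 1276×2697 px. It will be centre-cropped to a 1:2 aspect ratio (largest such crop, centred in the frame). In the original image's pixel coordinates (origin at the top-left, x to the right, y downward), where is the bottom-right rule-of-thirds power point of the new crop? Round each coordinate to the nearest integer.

1276/2697 < 1/2, so the 1:2 crop keeps the full width 1276 and trims height to 1276 × 2/1 = 2552.00 px.
Top offset = (2697 − 2552.00)/2 = 72.50 px; left offset = 0.
Bottom-right is two-thirds across and two-thirds down within the crop:
x = 0.00 + 2 × 1276.00/3 ≈ 851; y = 72.50 + 2 × 2552.00/3 ≈ 1774.

x = 851 px, y = 1774 px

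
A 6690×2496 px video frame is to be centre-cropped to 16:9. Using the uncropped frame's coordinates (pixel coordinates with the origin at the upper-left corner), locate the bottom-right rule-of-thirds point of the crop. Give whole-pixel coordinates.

6690/2496 > 16/9, so the 16:9 crop keeps the full height 2496 and trims width to 2496 × 16/9 = 4437.33 px.
Left offset = (6690 − 4437.33)/2 = 1126.33 px; top offset = 0.
Bottom-right is two-thirds across and two-thirds down within the crop:
x = 1126.33 + 2 × 4437.33/3 ≈ 4085; y = 0.00 + 2 × 2496.00/3 ≈ 1664.

x = 4085 px, y = 1664 px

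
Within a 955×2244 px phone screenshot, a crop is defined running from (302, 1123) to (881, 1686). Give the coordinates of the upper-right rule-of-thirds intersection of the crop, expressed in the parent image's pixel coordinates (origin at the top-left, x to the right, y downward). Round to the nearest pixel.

Crop width = 881 − 302 = 579 px; one third is 193.00 px.
Crop height = 1686 − 1123 = 563 px; one third is 187.67 px.
The upper-right point is two-thirds across and one-third down within the crop:
x = 302 + 2 × 193.00 ≈ 688; y = 1123 + 1 × 187.67 ≈ 1311.

x = 688 px, y = 1311 px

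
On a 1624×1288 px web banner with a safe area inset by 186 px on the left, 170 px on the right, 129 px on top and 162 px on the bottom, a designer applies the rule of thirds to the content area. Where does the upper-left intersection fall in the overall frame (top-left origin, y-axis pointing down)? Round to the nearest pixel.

Content width = 1624 − 186 − 170 = 1268 px; content height = 1288 − 129 − 162 = 997 px.
Upper-left is one-third across and one-third down within the content area.
x = 186 + 1 × 1268/3 = 186 + 422.67 ≈ 609
y = 129 + 1 × 997/3 = 129 + 332.33 ≈ 461

(609, 461)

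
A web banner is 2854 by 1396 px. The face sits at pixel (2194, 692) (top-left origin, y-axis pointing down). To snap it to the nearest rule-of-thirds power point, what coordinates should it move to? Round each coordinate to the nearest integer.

Third lines: x ∈ {951, 1903}, y ∈ {465, 931}.
2194 is closer to x = 1903; 692 is closer to y = 465.
So the nearest intersection is the upper-right power point.

(1903, 465)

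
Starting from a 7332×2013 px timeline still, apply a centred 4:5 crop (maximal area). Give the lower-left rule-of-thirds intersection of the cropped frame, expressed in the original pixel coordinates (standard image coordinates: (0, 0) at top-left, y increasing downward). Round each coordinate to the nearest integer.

x = 3398 px, y = 1342 px

7332/2013 > 4/5, so the 4:5 crop keeps the full height 2013 and trims width to 2013 × 4/5 = 1610.40 px.
Left offset = (7332 − 1610.40)/2 = 2860.80 px; top offset = 0.
Lower-left is one-third across and two-thirds down within the crop:
x = 2860.80 + 1 × 1610.40/3 ≈ 3398; y = 0.00 + 2 × 2013.00/3 ≈ 1342.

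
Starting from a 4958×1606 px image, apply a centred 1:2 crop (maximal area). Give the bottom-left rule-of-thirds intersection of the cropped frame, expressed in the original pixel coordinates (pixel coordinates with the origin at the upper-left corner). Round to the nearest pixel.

4958/1606 > 1/2, so the 1:2 crop keeps the full height 1606 and trims width to 1606 × 1/2 = 803.00 px.
Left offset = (4958 − 803.00)/2 = 2077.50 px; top offset = 0.
Bottom-left is one-third across and two-thirds down within the crop:
x = 2077.50 + 1 × 803.00/3 ≈ 2345; y = 0.00 + 2 × 1606.00/3 ≈ 1071.

(2345, 1071)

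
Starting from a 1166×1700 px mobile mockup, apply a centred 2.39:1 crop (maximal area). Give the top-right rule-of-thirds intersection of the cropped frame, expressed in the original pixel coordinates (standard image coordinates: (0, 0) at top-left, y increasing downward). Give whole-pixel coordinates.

1166/1700 < 2.39/1, so the 2.39:1 crop keeps the full width 1166 and trims height to 1166 × 1/2.39 = 487.87 px.
Top offset = (1700 − 487.87)/2 = 606.07 px; left offset = 0.
Top-right is two-thirds across and one-third down within the crop:
x = 0.00 + 2 × 1166.00/3 ≈ 777; y = 606.07 + 1 × 487.87/3 ≈ 769.

x = 777 px, y = 769 px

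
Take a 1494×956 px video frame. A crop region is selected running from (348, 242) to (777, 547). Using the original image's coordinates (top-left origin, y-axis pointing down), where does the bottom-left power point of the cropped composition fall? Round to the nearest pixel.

(491, 445)

Crop width = 777 − 348 = 429 px; one third is 143.00 px.
Crop height = 547 − 242 = 305 px; one third is 101.67 px.
The bottom-left point is one-third across and two-thirds down within the crop:
x = 348 + 1 × 143.00 ≈ 491; y = 242 + 2 × 101.67 ≈ 445.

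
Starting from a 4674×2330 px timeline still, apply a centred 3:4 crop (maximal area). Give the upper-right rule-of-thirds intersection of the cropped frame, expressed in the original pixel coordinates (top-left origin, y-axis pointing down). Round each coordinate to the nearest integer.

x = 2628 px, y = 777 px

4674/2330 > 3/4, so the 3:4 crop keeps the full height 2330 and trims width to 2330 × 3/4 = 1747.50 px.
Left offset = (4674 − 1747.50)/2 = 1463.25 px; top offset = 0.
Upper-right is two-thirds across and one-third down within the crop:
x = 1463.25 + 2 × 1747.50/3 ≈ 2628; y = 0.00 + 1 × 2330.00/3 ≈ 777.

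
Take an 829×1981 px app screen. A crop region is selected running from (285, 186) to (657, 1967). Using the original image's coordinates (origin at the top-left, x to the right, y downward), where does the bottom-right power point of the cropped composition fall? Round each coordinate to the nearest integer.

(533, 1373)

Crop width = 657 − 285 = 372 px; one third is 124.00 px.
Crop height = 1967 − 186 = 1781 px; one third is 593.67 px.
The bottom-right point is two-thirds across and two-thirds down within the crop:
x = 285 + 2 × 124.00 ≈ 533; y = 186 + 2 × 593.67 ≈ 1373.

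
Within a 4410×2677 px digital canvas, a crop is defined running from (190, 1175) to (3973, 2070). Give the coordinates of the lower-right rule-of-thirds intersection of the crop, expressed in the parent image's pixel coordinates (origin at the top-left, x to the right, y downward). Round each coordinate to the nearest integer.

Crop width = 3973 − 190 = 3783 px; one third is 1261.00 px.
Crop height = 2070 − 1175 = 895 px; one third is 298.33 px.
The lower-right point is two-thirds across and two-thirds down within the crop:
x = 190 + 2 × 1261.00 ≈ 2712; y = 1175 + 2 × 298.33 ≈ 1772.

(2712, 1772)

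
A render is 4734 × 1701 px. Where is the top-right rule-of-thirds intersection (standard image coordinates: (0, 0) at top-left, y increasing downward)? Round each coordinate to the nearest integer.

The top-right point sits two-thirds of the way across and one-third of the way down.
x = 2 × 4734/3 ≈ 3156; y = 1 × 1701/3 ≈ 567.

x = 3156 px, y = 567 px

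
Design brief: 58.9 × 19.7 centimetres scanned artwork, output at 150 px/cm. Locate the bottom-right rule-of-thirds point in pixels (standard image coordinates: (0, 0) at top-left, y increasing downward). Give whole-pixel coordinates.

x = 5890 px, y = 1970 px

In pixels the canvas is 58.9 × 150 = 8835 wide and 19.7 × 150 = 2955 tall.
The bottom-right point is two-thirds across and two-thirds down:
x = 2 × 8835/3 ≈ 5890; y = 2 × 2955/3 ≈ 1970.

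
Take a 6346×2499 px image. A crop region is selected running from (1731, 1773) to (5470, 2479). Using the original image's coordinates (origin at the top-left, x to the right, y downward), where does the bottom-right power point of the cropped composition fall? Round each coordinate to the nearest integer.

x = 4224 px, y = 2244 px

Crop width = 5470 − 1731 = 3739 px; one third is 1246.33 px.
Crop height = 2479 − 1773 = 706 px; one third is 235.33 px.
The bottom-right point is two-thirds across and two-thirds down within the crop:
x = 1731 + 2 × 1246.33 ≈ 4224; y = 1773 + 2 × 235.33 ≈ 2244.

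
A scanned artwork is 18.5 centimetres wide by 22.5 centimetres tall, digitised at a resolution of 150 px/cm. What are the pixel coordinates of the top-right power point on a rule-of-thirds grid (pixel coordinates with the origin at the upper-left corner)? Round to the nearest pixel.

(1850, 1125)

In pixels the canvas is 18.5 × 150 = 2775 wide and 22.5 × 150 = 3375 tall.
The top-right point is two-thirds across and one-third down:
x = 2 × 2775/3 ≈ 1850; y = 1 × 3375/3 ≈ 1125.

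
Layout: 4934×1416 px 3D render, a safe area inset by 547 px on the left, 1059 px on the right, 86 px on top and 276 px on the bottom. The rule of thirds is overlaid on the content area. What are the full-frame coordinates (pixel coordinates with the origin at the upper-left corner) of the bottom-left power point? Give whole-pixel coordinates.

x = 1656 px, y = 789 px

Content width = 4934 − 547 − 1059 = 3328 px; content height = 1416 − 86 − 276 = 1054 px.
Bottom-left is one-third across and two-thirds down within the content area.
x = 547 + 1 × 3328/3 = 547 + 1109.33 ≈ 1656
y = 86 + 2 × 1054/3 = 86 + 702.67 ≈ 789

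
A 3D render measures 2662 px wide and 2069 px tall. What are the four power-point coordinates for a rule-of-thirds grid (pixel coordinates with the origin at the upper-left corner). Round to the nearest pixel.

One third of 2662 is 887.33; one third of 2069 is 689.67.
Vertical third lines at x = 887 and x = 1775; horizontal third lines at y = 690 and y = 1379.

(887, 690), (1775, 690), (887, 1379), (1775, 1379)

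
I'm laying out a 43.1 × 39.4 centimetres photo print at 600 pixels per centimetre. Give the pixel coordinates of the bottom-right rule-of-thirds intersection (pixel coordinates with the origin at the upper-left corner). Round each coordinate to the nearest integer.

In pixels the canvas is 43.1 × 600 = 25860 wide and 39.4 × 600 = 23640 tall.
The bottom-right point is two-thirds across and two-thirds down:
x = 2 × 25860/3 ≈ 17240; y = 2 × 23640/3 ≈ 15760.

(17240, 15760)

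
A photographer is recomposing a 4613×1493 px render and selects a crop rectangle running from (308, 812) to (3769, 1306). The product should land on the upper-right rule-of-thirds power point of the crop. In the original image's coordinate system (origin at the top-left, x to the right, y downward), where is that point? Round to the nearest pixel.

x = 2615 px, y = 977 px

Crop width = 3769 − 308 = 3461 px; one third is 1153.67 px.
Crop height = 1306 − 812 = 494 px; one third is 164.67 px.
The upper-right point is two-thirds across and one-third down within the crop:
x = 308 + 2 × 1153.67 ≈ 2615; y = 812 + 1 × 164.67 ≈ 977.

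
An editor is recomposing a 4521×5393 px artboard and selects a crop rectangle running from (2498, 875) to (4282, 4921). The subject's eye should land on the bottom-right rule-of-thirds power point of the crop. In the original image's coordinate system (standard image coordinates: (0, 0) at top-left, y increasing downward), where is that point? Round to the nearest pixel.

(3687, 3572)

Crop width = 4282 − 2498 = 1784 px; one third is 594.67 px.
Crop height = 4921 − 875 = 4046 px; one third is 1348.67 px.
The bottom-right point is two-thirds across and two-thirds down within the crop:
x = 2498 + 2 × 594.67 ≈ 3687; y = 875 + 2 × 1348.67 ≈ 3572.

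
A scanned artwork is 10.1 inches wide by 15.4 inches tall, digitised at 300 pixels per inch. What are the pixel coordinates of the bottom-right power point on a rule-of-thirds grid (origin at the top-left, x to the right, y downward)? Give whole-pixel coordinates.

x = 2020 px, y = 3080 px

In pixels the canvas is 10.1 × 300 = 3030 wide and 15.4 × 300 = 4620 tall.
The bottom-right point is two-thirds across and two-thirds down:
x = 2 × 3030/3 ≈ 2020; y = 2 × 4620/3 ≈ 3080.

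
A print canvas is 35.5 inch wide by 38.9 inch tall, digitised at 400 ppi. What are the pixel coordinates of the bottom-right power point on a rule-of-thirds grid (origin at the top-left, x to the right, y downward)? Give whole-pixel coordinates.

In pixels the canvas is 35.5 × 400 = 14200 wide and 38.9 × 400 = 15560 tall.
The bottom-right point is two-thirds across and two-thirds down:
x = 2 × 14200/3 ≈ 9467; y = 2 × 15560/3 ≈ 10373.

x = 9467 px, y = 10373 px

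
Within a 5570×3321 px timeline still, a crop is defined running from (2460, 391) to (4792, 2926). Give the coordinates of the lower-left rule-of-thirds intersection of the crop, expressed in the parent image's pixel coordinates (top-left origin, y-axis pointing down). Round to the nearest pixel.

Crop width = 4792 − 2460 = 2332 px; one third is 777.33 px.
Crop height = 2926 − 391 = 2535 px; one third is 845.00 px.
The lower-left point is one-third across and two-thirds down within the crop:
x = 2460 + 1 × 777.33 ≈ 3237; y = 391 + 2 × 845.00 ≈ 2081.

(3237, 2081)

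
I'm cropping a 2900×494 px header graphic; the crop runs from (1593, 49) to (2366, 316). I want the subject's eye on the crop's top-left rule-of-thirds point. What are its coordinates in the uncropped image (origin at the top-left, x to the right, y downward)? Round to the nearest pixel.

Crop width = 2366 − 1593 = 773 px; one third is 257.67 px.
Crop height = 316 − 49 = 267 px; one third is 89.00 px.
The top-left point is one-third across and one-third down within the crop:
x = 1593 + 1 × 257.67 ≈ 1851; y = 49 + 1 × 89.00 ≈ 138.

x = 1851 px, y = 138 px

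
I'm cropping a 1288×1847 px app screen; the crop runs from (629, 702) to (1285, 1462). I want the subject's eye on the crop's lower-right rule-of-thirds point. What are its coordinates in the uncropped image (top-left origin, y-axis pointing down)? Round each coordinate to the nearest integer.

x = 1066 px, y = 1209 px

Crop width = 1285 − 629 = 656 px; one third is 218.67 px.
Crop height = 1462 − 702 = 760 px; one third is 253.33 px.
The lower-right point is two-thirds across and two-thirds down within the crop:
x = 629 + 2 × 218.67 ≈ 1066; y = 702 + 2 × 253.33 ≈ 1209.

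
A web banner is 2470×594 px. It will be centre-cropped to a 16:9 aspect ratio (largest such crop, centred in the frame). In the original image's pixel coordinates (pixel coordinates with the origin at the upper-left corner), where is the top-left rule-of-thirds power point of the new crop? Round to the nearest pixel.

x = 1059 px, y = 198 px

2470/594 > 16/9, so the 16:9 crop keeps the full height 594 and trims width to 594 × 16/9 = 1056.00 px.
Left offset = (2470 − 1056.00)/2 = 707.00 px; top offset = 0.
Top-left is one-third across and one-third down within the crop:
x = 707.00 + 1 × 1056.00/3 ≈ 1059; y = 0.00 + 1 × 594.00/3 ≈ 198.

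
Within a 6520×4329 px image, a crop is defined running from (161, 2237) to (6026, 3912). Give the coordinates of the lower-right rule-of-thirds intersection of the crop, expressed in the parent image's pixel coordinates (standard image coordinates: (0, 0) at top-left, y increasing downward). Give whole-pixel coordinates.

Crop width = 6026 − 161 = 5865 px; one third is 1955.00 px.
Crop height = 3912 − 2237 = 1675 px; one third is 558.33 px.
The lower-right point is two-thirds across and two-thirds down within the crop:
x = 161 + 2 × 1955.00 ≈ 4071; y = 2237 + 2 × 558.33 ≈ 3354.

x = 4071 px, y = 3354 px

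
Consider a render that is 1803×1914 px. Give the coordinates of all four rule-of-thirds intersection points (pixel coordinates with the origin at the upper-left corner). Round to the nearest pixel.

(601, 638), (1202, 638), (601, 1276), (1202, 1276)

One third of 1803 is 601; one third of 1914 is 638.
Vertical third lines at x = 601 and x = 1202; horizontal third lines at y = 638 and y = 1276.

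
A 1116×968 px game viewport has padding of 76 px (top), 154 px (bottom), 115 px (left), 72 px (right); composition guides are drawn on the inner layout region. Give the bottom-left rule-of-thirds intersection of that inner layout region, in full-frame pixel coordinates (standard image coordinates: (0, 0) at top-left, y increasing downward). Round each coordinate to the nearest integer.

x = 425 px, y = 568 px

Content width = 1116 − 115 − 72 = 929 px; content height = 968 − 76 − 154 = 738 px.
Bottom-left is one-third across and two-thirds down within the inner layout region.
x = 115 + 1 × 929/3 = 115 + 309.67 ≈ 425
y = 76 + 2 × 738/3 = 76 + 492.00 ≈ 568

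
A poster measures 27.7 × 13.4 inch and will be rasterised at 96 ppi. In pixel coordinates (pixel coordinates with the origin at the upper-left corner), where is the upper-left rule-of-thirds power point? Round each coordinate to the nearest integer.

In pixels the canvas is 27.7 × 96 = 2659.2 wide and 13.4 × 96 = 1286.4 tall.
The upper-left point is one-third across and one-third down:
x = 1 × 2659.2/3 ≈ 886; y = 1 × 1286.4/3 ≈ 429.

(886, 429)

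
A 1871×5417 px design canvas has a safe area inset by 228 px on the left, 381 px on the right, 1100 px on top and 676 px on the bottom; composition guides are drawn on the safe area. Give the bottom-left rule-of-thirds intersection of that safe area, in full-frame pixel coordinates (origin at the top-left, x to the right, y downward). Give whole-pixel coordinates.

Content width = 1871 − 228 − 381 = 1262 px; content height = 5417 − 1100 − 676 = 3641 px.
Bottom-left is one-third across and two-thirds down within the safe area.
x = 228 + 1 × 1262/3 = 228 + 420.67 ≈ 649
y = 1100 + 2 × 3641/3 = 1100 + 2427.33 ≈ 3527

(649, 3527)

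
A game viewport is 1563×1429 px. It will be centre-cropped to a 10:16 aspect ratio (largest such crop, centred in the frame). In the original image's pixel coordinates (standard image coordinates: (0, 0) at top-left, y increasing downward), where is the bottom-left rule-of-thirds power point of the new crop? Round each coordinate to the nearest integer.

1563/1429 > 10/16, so the 10:16 crop keeps the full height 1429 and trims width to 1429 × 10/16 = 893.12 px.
Left offset = (1563 − 893.12)/2 = 334.94 px; top offset = 0.
Bottom-left is one-third across and two-thirds down within the crop:
x = 334.94 + 1 × 893.12/3 ≈ 633; y = 0.00 + 2 × 1429.00/3 ≈ 953.

(633, 953)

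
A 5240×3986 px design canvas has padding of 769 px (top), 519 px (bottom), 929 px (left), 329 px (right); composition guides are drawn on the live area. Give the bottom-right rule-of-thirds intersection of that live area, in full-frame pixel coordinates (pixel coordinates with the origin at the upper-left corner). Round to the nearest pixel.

x = 3584 px, y = 2568 px

Content width = 5240 − 929 − 329 = 3982 px; content height = 3986 − 769 − 519 = 2698 px.
Bottom-right is two-thirds across and two-thirds down within the live area.
x = 929 + 2 × 3982/3 = 929 + 2654.67 ≈ 3584
y = 769 + 2 × 2698/3 = 769 + 1798.67 ≈ 2568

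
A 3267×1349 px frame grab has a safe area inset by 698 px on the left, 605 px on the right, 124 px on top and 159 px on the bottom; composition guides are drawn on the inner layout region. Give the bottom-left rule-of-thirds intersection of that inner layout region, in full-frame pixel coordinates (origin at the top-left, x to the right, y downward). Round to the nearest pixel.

Content width = 3267 − 698 − 605 = 1964 px; content height = 1349 − 124 − 159 = 1066 px.
Bottom-left is one-third across and two-thirds down within the inner layout region.
x = 698 + 1 × 1964/3 = 698 + 654.67 ≈ 1353
y = 124 + 2 × 1066/3 = 124 + 710.67 ≈ 835

(1353, 835)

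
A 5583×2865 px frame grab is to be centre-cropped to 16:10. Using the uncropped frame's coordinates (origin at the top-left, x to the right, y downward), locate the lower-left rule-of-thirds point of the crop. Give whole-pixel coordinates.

(2028, 1910)

5583/2865 > 16/10, so the 16:10 crop keeps the full height 2865 and trims width to 2865 × 16/10 = 4584.00 px.
Left offset = (5583 − 4584.00)/2 = 499.50 px; top offset = 0.
Lower-left is one-third across and two-thirds down within the crop:
x = 499.50 + 1 × 4584.00/3 ≈ 2028; y = 0.00 + 2 × 2865.00/3 ≈ 1910.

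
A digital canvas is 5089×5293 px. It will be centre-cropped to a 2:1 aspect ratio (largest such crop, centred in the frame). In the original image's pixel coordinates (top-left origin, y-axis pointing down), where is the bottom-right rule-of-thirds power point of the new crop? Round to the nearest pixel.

5089/5293 < 2/1, so the 2:1 crop keeps the full width 5089 and trims height to 5089 × 1/2 = 2544.50 px.
Top offset = (5293 − 2544.50)/2 = 1374.25 px; left offset = 0.
Bottom-right is two-thirds across and two-thirds down within the crop:
x = 0.00 + 2 × 5089.00/3 ≈ 3393; y = 1374.25 + 2 × 2544.50/3 ≈ 3071.

(3393, 3071)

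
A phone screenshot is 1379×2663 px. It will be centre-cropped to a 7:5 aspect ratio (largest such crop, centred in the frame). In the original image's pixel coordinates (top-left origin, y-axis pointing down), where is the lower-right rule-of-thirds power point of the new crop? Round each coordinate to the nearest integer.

(919, 1496)

1379/2663 < 7/5, so the 7:5 crop keeps the full width 1379 and trims height to 1379 × 5/7 = 985.00 px.
Top offset = (2663 − 985.00)/2 = 839.00 px; left offset = 0.
Lower-right is two-thirds across and two-thirds down within the crop:
x = 0.00 + 2 × 1379.00/3 ≈ 919; y = 839.00 + 2 × 985.00/3 ≈ 1496.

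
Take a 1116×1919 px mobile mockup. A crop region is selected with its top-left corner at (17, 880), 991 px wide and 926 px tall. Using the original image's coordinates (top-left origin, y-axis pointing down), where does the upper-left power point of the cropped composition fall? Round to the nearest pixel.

One third of the crop width 991 is 330.33 px.
One third of the crop height 926 is 308.67 px.
The upper-left point is one-third across and one-third down within the crop:
x = 17 + 1 × 330.33 ≈ 347; y = 880 + 1 × 308.67 ≈ 1189.

x = 347 px, y = 1189 px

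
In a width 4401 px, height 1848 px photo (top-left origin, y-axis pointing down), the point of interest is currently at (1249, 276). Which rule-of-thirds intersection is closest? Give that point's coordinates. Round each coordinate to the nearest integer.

Third lines: x ∈ {1467, 2934}, y ∈ {616, 1232}.
1249 is closer to x = 1467; 276 is closer to y = 616.
So the nearest intersection is the upper-left power point.

(1467, 616)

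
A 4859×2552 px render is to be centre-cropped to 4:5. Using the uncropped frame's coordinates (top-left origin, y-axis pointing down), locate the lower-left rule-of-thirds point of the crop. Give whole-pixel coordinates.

4859/2552 > 4/5, so the 4:5 crop keeps the full height 2552 and trims width to 2552 × 4/5 = 2041.60 px.
Left offset = (4859 − 2041.60)/2 = 1408.70 px; top offset = 0.
Lower-left is one-third across and two-thirds down within the crop:
x = 1408.70 + 1 × 2041.60/3 ≈ 2089; y = 0.00 + 2 × 2552.00/3 ≈ 1701.

(2089, 1701)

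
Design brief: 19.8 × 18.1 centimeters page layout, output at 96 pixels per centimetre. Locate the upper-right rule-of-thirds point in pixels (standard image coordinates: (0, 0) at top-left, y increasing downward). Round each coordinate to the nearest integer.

(1267, 579)

In pixels the canvas is 19.8 × 96 = 1900.8 wide and 18.1 × 96 = 1737.6 tall.
The upper-right point is two-thirds across and one-third down:
x = 2 × 1900.8/3 ≈ 1267; y = 1 × 1737.6/3 ≈ 579.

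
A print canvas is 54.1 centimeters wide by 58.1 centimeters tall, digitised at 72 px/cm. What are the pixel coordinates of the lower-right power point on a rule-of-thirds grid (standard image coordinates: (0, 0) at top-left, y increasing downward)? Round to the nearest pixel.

In pixels the canvas is 54.1 × 72 = 3895.2 wide and 58.1 × 72 = 4183.2 tall.
The lower-right point is two-thirds across and two-thirds down:
x = 2 × 3895.2/3 ≈ 2597; y = 2 × 4183.2/3 ≈ 2789.

(2597, 2789)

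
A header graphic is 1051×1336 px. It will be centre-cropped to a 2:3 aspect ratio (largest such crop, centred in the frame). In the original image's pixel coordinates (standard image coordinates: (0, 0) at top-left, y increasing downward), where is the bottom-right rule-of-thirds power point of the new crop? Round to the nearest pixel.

(674, 891)

1051/1336 > 2/3, so the 2:3 crop keeps the full height 1336 and trims width to 1336 × 2/3 = 890.67 px.
Left offset = (1051 − 890.67)/2 = 80.17 px; top offset = 0.
Bottom-right is two-thirds across and two-thirds down within the crop:
x = 80.17 + 2 × 890.67/3 ≈ 674; y = 0.00 + 2 × 1336.00/3 ≈ 891.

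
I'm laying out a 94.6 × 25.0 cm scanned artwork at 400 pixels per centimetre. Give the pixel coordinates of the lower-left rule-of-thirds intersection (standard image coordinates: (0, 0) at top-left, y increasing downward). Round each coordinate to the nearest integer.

In pixels the canvas is 94.6 × 400 = 37840 wide and 25.0 × 400 = 10000 tall.
The lower-left point is one-third across and two-thirds down:
x = 1 × 37840/3 ≈ 12613; y = 2 × 10000/3 ≈ 6667.

(12613, 6667)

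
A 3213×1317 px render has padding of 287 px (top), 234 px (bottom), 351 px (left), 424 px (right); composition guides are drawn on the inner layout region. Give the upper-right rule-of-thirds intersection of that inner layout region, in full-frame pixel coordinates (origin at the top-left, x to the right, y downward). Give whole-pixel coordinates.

(1976, 552)

Content width = 3213 − 351 − 424 = 2438 px; content height = 1317 − 287 − 234 = 796 px.
Upper-right is two-thirds across and one-third down within the inner layout region.
x = 351 + 2 × 2438/3 = 351 + 1625.33 ≈ 1976
y = 287 + 1 × 796/3 = 287 + 265.33 ≈ 552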